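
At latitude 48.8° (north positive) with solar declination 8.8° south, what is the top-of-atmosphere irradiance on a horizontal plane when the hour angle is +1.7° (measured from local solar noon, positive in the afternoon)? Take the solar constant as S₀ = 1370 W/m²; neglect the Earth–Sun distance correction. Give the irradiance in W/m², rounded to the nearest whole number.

cos θ_z = sin(48.8°) sin(-8.8°) + cos(48.8°) cos(-8.8°) cos(1.70°) = -0.1151 + 0.6506 = 0.5355.
Top-of-atmosphere irradiance = S₀ cos θ_z = 1370 × 0.5355 = 733.63 W/m².

734 W/m²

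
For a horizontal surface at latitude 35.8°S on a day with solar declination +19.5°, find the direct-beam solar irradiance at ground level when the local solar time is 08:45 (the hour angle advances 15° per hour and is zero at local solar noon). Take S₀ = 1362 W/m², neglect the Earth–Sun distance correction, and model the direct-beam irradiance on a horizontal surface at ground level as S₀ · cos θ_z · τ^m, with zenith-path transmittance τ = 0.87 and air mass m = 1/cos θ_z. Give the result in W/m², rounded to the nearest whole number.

Hour angle H = 15° × (8.75 − 12) = -48.75°.
cos θ_z = sin(-35.8°) sin(19.5°) + cos(-35.8°) cos(19.5°) cos(-48.75°) = -0.1953 + 0.5041 = 0.3088.
Air mass m = 1/cos θ_z = 1/0.3088 = 3.238; τ^m = 0.87^3.238 = 0.6370.
Surface direct beam = 1362 × 0.3088 × 0.6370 = 267.91 W/m².

268 W/m²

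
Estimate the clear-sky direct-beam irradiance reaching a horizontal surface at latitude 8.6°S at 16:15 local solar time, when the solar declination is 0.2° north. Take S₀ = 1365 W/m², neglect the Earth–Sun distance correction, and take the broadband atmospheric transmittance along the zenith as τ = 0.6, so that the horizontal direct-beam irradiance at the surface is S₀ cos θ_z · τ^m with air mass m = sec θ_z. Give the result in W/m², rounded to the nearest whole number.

185 W/m²

Hour angle H = 15° × (16.25 − 12) = 63.75°.
With φ = -8.6°, δ = 0.2°, H = 63.75°: sin φ sin δ = -0.0005, cos φ cos δ cos H = 0.4373, so cos θ_z = 0.4368.
Air mass m = 1/cos θ_z = 1/0.4368 = 2.289; τ^m = 0.6^2.289 = 0.3106.
Surface direct beam = 1365 × 0.4368 × 0.3106 = 185.19 W/m².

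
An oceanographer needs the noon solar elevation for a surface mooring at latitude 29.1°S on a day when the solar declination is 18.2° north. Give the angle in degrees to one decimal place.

At local solar noon the hour angle is zero, so the elevation is 90° − |φ − δ| = 90° − |-29.1° − (18.2°)| = 90° − 47.3° = 42.7°.

42.7°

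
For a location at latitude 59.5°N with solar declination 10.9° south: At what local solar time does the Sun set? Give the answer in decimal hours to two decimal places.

−tan φ tan δ = −(1.6977)(-0.1926) = 0.3270; H_s = arccos(0.3270) = 70.91°.
Sunset is at 12 + H_s/15 = 12 + 4.727 = 16.727 h local solar time.

16.73 h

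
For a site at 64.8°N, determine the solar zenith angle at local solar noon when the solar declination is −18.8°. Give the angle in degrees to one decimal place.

83.6°

At local solar noon the hour angle is zero, so the zenith angle is |φ − δ| = |64.8° − (-18.8°)| = 83.6°.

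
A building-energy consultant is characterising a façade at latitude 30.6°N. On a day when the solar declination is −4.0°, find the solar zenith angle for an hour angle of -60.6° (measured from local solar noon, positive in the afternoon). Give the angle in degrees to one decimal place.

67.3°

cos θ_z = sin(30.6°) sin(-4.0°) + cos(30.6°) cos(-4.0°) cos(-60.60°) = -0.0355 + 0.4215 = 0.3860.
θ_z = arccos(0.3860) = 67.29°.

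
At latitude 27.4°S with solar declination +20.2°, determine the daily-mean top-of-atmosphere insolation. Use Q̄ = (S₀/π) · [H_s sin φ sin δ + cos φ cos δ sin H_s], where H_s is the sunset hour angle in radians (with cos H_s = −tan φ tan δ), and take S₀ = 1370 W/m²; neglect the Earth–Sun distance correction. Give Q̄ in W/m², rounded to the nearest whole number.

−tan φ tan δ = −(-0.5184)(0.3679) = 0.1907; H_s = arccos(0.1907) = 79.01°. In radians, H_s = 1.3790.
H_s sin φ sin δ = 1.3790 × -0.4602 × 0.3453 = -0.2191.
cos φ cos δ sin H_s = 0.8878 × 0.9385 × 0.9817 = 0.8180.
Q̄ = (1370/π) × (-0.2191 + 0.8180) = 436.08 × 0.5989 = 261.17 W/m².

261 W/m²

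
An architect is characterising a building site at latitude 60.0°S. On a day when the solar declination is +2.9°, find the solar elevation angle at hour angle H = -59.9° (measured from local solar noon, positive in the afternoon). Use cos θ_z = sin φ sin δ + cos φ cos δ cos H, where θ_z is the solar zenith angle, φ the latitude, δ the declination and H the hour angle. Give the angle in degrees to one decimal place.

11.9°

cos θ_z = sin(-60.0°) sin(2.9°) + cos(-60.0°) cos(2.9°) cos(-59.90°) = -0.0438 + 0.2504 = 0.2066.
θ_z = arccos(0.2066) = 78.08°, so the elevation is 90° − 78.08° = 11.92°.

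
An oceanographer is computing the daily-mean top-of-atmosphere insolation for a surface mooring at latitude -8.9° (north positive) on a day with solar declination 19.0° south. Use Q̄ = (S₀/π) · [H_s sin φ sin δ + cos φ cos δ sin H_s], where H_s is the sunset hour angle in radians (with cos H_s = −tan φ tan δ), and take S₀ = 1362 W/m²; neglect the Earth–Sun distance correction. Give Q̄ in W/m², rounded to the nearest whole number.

440 W/m²

The sunset hour angle satisfies cos H_s = −tan φ tan δ = -0.0539, giving H_s = 93.09°. In radians, H_s = 1.6247.
H_s sin φ sin δ = 1.6247 × -0.1547 × -0.3256 = 0.0818.
cos φ cos δ sin H_s = 0.9880 × 0.9455 × 0.9985 = 0.9328.
Q̄ = (1362/π) × (0.0818 + 0.9328) = 433.54 × 1.0146 = 439.87 W/m².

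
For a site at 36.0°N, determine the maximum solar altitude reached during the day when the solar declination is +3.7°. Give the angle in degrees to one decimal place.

57.7°

At local solar noon the hour angle is zero, so the elevation is 90° − |φ − δ| = 90° − |36.0° − (3.7°)| = 90° − 32.3° = 57.7°.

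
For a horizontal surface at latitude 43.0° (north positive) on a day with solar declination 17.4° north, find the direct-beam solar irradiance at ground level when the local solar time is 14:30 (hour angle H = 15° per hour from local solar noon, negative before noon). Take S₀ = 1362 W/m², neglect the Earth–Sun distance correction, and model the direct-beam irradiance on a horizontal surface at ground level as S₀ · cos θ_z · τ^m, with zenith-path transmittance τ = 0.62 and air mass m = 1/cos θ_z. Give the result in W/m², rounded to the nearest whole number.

Hour angle H = 15° × (14.5 − 12) = 37.50°.
With φ = 43.0°, δ = 17.4°, H = 37.50°: sin φ sin δ = 0.2039, cos φ cos δ cos H = 0.5537, so cos θ_z = 0.7576.
Air mass m = 1/cos θ_z = 1/0.7576 = 1.320; τ^m = 0.62^1.320 = 0.5321.
Surface direct beam = 1362 × 0.7576 × 0.5321 = 549.05 W/m².

549 W/m²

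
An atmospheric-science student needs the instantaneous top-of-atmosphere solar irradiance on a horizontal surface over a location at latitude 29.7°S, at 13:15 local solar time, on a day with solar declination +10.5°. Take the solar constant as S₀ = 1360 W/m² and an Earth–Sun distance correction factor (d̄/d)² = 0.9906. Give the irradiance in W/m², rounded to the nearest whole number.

968 W/m²

Hour angle H = 15° × (13.25 − 12) = 18.75°.
With φ = -29.7°, δ = 10.5°, H = 18.75°: sin φ sin δ = -0.0903, cos φ cos δ cos H = 0.8088, so cos θ_z = 0.7185.
Top-of-atmosphere irradiance = S₀ (d̄/d)² cos θ_z = 1360 × 0.9906 × 0.7185 = 967.97 W/m².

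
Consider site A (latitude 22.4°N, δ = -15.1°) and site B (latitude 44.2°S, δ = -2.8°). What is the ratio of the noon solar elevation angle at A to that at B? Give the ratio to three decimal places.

A: 90° − |22.4 − (-15.1)| = 52.50°.
B: 90° − |-44.2 − (-2.8)| = 48.60°.
Ratio A/B = 52.5000 / 48.6000 = 1.0802.

1.080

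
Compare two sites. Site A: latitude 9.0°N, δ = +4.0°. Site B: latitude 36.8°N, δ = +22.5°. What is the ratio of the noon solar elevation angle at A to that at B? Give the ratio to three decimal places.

A: 90° − |9.0 − (4.0)| = 85.00°.
B: 90° − |36.8 − (22.5)| = 75.70°.
Ratio A/B = 85.0000 / 75.7000 = 1.1229.

1.123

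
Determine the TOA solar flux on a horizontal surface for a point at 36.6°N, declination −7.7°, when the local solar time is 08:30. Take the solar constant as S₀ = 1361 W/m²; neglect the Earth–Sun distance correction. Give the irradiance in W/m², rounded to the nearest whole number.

550 W/m²

Hour angle H = 15° × (8.5 − 12) = -52.50°.
cos θ_z = sin(36.6°) sin(-7.7°) + cos(36.6°) cos(-7.7°) cos(-52.50°) = -0.0799 + 0.4843 = 0.4044.
Top-of-atmosphere irradiance = S₀ cos θ_z = 1361 × 0.4044 = 550.39 W/m².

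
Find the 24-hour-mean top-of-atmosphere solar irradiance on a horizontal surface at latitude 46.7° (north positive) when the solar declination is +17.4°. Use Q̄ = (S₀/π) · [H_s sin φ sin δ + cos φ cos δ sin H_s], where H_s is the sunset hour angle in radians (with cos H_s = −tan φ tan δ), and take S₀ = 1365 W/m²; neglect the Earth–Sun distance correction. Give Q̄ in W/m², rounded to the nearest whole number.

449 W/m²

−tan φ tan δ = −(1.0612)(0.3134) = -0.3326; H_s = arccos(-0.3326) = 109.43°. In radians, H_s = 1.9099.
H_s sin φ sin δ = 1.9099 × 0.7278 × 0.2990 = 0.4156.
cos φ cos δ sin H_s = 0.6858 × 0.9542 × 0.9431 = 0.6172.
Q̄ = (1365/π) × (0.4156 + 0.6172) = 434.49 × 1.0328 = 448.74 W/m².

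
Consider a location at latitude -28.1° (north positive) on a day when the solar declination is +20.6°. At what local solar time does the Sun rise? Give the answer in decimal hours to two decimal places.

cos H_s = −tan(-28.1°) · tan(20.6°) = 0.2007, so H_s = arccos(0.2007) = 78.42°.
Sunrise is at 12 − H_s/15 = 12 − 5.228 = 6.772 h local solar time.

6.77 h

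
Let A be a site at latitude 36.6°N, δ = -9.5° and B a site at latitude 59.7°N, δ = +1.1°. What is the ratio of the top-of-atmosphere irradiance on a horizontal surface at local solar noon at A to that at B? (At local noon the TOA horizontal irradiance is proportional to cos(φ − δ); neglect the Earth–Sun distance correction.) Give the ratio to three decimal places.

1.331

A: cos θ_z = cos(36.6° − (-9.5°)) = 0.6934.
B: cos θ_z = cos(59.7° − (1.1°)) = 0.5210.
Ratio A/B = 0.6934 / 0.5210 = 1.3309.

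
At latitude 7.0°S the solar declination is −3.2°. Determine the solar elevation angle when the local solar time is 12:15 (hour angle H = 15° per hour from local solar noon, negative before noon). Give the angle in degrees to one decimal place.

84.7°

Hour angle H = 15° × (12.25 − 12) = 3.75°.
cos θ_z = sin(-7.0°) sin(-3.2°) + cos(-7.0°) cos(-3.2°) cos(3.75°) = 0.0068 + 0.9889 = 0.9957.
θ_z = arccos(0.9957) = 5.32°, so the elevation is 90° − 5.32° = 84.68°.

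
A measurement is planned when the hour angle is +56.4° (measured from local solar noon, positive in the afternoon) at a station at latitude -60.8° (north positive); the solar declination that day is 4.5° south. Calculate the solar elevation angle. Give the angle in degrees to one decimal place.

19.7°

cos θ_z = sin(-60.8°) sin(-4.5°) + cos(-60.8°) cos(-4.5°) cos(56.40°) = 0.0685 + 0.2691 = 0.3376.
θ_z = arccos(0.3376) = 70.27°, so the elevation is 90° − 70.27° = 19.73°.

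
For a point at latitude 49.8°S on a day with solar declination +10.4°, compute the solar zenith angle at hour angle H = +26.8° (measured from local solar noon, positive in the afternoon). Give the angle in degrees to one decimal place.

64.6°

With φ = -49.8°, δ = 10.4°, H = 26.80°: sin φ sin δ = -0.1379, cos φ cos δ cos H = 0.5667, so cos θ_z = 0.4288.
θ_z = arccos(0.4288) = 64.61°.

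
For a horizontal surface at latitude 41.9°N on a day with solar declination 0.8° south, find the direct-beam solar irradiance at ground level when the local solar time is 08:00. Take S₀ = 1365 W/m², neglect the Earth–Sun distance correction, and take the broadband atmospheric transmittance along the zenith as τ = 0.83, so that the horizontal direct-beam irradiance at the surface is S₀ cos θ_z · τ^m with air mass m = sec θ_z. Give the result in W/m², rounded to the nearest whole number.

Hour angle H = 15° × (8 − 12) = -60.00°.
cos θ_z = sin(41.9°) sin(-0.8°) + cos(41.9°) cos(-0.8°) cos(-60.00°) = -0.0093 + 0.3721 = 0.3628.
Air mass m = 1/cos θ_z = 1/0.3628 = 2.756; τ^m = 0.83^2.756 = 0.5984.
Surface direct beam = 1365 × 0.3628 × 0.5984 = 296.34 W/m².

296 W/m²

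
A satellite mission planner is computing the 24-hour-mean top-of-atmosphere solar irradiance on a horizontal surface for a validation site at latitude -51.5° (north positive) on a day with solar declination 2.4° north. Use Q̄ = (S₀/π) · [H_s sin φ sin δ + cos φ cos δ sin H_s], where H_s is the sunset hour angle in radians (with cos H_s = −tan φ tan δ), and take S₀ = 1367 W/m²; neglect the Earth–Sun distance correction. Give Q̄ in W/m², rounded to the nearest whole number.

249 W/m²

−tan φ tan δ = −(-1.2572)(0.0419) = 0.0527; H_s = arccos(0.0527) = 86.98°. In radians, H_s = 1.5181.
H_s sin φ sin δ = 1.5181 × -0.7826 × 0.0419 = -0.0498.
cos φ cos δ sin H_s = 0.6225 × 0.9991 × 0.9986 = 0.6211.
Q̄ = (1367/π) × (-0.0498 + 0.6211) = 435.13 × 0.5713 = 248.59 W/m².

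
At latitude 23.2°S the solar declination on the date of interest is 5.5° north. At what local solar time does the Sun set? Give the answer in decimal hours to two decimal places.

cos H_s = −tan(-23.2°) · tan(5.5°) = 0.0413, so H_s = arccos(0.0413) = 87.63°.
Sunset is at 12 + H_s/15 = 12 + 5.842 = 17.842 h local solar time.

17.84 h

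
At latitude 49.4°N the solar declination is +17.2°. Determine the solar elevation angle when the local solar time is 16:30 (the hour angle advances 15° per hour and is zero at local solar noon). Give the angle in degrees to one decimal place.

Hour angle H = 15° × (16.5 − 12) = 67.50°.
With φ = 49.4°, δ = 17.2°, H = 67.50°: sin φ sin δ = 0.2245, cos φ cos δ cos H = 0.2379, so cos θ_z = 0.4624.
θ_z = arccos(0.4624) = 62.46°, so the elevation is 90° − 62.46° = 27.54°.

27.5°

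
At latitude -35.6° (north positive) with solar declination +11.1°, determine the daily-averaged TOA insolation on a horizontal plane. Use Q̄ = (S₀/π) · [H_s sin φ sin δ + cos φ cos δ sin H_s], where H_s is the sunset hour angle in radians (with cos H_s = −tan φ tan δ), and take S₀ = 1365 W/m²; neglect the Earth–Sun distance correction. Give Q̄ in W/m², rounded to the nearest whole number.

The sunset hour angle satisfies cos H_s = −tan φ tan δ = 0.1405, giving H_s = 81.92°. In radians, H_s = 1.4298.
H_s sin φ sin δ = 1.4298 × -0.5821 × 0.1925 = -0.1602.
cos φ cos δ sin H_s = 0.8131 × 0.9813 × 0.9901 = 0.7900.
Q̄ = (1365/π) × (-0.1602 + 0.7900) = 434.49 × 0.6298 = 273.64 W/m².

274 W/m²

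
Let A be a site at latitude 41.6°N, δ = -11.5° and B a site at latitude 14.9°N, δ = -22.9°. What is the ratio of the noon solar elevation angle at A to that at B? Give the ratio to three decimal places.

A: 90° − |41.6 − (-11.5)| = 36.90°.
B: 90° − |14.9 − (-22.9)| = 52.20°.
Ratio A/B = 36.9000 / 52.2000 = 0.7069.

0.707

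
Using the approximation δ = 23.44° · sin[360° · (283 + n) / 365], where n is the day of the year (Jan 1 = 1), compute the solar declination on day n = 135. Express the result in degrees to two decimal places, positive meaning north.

+18.54°

360 × (283 + 135) / 365 = 412.274°; sin(412.274°) = 0.7909.
δ = 23.44 × 0.7909 = 18.539° ≈ +18.54°.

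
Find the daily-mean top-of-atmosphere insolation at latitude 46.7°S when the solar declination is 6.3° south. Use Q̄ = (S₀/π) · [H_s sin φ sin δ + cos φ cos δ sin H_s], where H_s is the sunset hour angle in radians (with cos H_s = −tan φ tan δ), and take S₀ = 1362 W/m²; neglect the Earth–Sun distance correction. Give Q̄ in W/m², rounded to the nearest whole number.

352 W/m²

−tan φ tan δ = −(-1.0612)(-0.1104) = -0.1172; H_s = arccos(-0.1172) = 96.73°. In radians, H_s = 1.6883.
H_s sin φ sin δ = 1.6883 × -0.7278 × -0.1097 = 0.1348.
cos φ cos δ sin H_s = 0.6858 × 0.9940 × 0.9931 = 0.6770.
Q̄ = (1362/π) × (0.1348 + 0.6770) = 433.54 × 0.8118 = 351.95 W/m².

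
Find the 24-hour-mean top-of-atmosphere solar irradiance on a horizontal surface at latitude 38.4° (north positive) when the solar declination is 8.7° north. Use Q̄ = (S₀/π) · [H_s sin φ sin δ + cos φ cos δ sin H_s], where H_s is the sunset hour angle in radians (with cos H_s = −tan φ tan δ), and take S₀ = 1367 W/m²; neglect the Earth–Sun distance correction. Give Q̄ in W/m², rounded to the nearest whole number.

404 W/m²

cos H_s = −tan(38.4°) · tan(8.7°) = -0.1213, so H_s = arccos(-0.1213) = 96.97°. In radians, H_s = 1.6924.
H_s sin φ sin δ = 1.6924 × 0.6211 × 0.1513 = 0.1590.
cos φ cos δ sin H_s = 0.7837 × 0.9885 × 0.9926 = 0.7690.
Q̄ = (1367/π) × (0.1590 + 0.7690) = 435.13 × 0.9280 = 403.80 W/m².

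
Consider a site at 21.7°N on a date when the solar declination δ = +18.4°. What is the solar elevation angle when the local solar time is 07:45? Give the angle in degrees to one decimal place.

30.4°

Hour angle H = 15° × (7.75 − 12) = -63.75°.
cos θ_z = sin φ sin δ + cos φ cos δ cos H = (0.3697)(0.3156) + (0.9291)(0.9489)(0.4423) = 0.5066.
θ_z = arccos(0.5066) = 59.56°, so the elevation is 90° − 59.56° = 30.44°.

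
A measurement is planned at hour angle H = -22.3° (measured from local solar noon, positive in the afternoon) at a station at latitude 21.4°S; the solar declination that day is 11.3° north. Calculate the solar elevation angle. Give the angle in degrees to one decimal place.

50.6°

cos θ_z = sin(-21.4°) sin(11.3°) + cos(-21.4°) cos(11.3°) cos(-22.30°) = -0.0715 + 0.8447 = 0.7732.
θ_z = arccos(0.7732) = 39.36°, so the elevation is 90° − 39.36° = 50.64°.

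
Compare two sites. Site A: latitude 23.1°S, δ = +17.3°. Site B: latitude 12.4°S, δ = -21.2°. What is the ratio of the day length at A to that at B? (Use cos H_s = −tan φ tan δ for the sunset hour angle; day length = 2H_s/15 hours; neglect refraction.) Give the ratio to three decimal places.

A: H_s = arccos(−tan -23.1° · tan 17.3°) = 82.37°, so 2H_s/15 = 10.9827 h.
B: H_s = arccos(−tan -12.4° · tan -21.2°) = 94.89°, so 2H_s/15 = 12.6520 h.
Ratio A/B = 10.9827 / 12.6520 = 0.8681.

0.868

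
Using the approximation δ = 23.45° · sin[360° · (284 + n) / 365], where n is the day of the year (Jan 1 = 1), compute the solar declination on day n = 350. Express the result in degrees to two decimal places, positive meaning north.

-23.37°

360 × (284 + 350) / 365 = 625.315°; sin(625.315°) = -0.9967.
δ = 23.45 × -0.9967 = -23.373° ≈ -23.37°.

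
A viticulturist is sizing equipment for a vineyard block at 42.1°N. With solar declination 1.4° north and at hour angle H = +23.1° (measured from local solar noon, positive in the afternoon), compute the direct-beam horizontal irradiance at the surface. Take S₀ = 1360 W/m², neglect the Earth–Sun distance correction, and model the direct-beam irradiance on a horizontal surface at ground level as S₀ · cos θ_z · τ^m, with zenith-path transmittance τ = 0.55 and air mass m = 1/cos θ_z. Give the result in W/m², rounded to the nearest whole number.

404 W/m²

With φ = 42.1°, δ = 1.4°, H = 23.10°: sin φ sin δ = 0.0164, cos φ cos δ cos H = 0.6823, so cos θ_z = 0.6987.
Air mass m = 1/cos θ_z = 1/0.6987 = 1.431; τ^m = 0.55^1.431 = 0.4251.
Surface direct beam = 1360 × 0.6987 × 0.4251 = 403.94 W/m².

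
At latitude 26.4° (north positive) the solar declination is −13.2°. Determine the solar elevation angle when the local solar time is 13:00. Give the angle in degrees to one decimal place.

Hour angle H = 15° × (13 − 12) = 15.00°.
cos θ_z = sin φ sin δ + cos φ cos δ cos H = (0.4446)(-0.2284) + (0.8957)(0.9736)(0.9659) = 0.7408.
θ_z = arccos(0.7408) = 42.20°, so the elevation is 90° − 42.20° = 47.80°.

47.8°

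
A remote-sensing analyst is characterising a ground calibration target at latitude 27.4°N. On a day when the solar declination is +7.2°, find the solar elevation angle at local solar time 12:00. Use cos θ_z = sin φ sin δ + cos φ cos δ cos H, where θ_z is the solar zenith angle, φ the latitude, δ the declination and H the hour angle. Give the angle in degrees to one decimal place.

69.8°

Hour angle H = 15° × (12 − 12) = 0.00°.
cos θ_z = sin(27.4°) sin(7.2°) + cos(27.4°) cos(7.2°) cos(0.00°) = 0.0577 + 0.8808 = 0.9385.
θ_z = arccos(0.9385) = 20.20°, so the elevation is 90° − 20.20° = 69.80°.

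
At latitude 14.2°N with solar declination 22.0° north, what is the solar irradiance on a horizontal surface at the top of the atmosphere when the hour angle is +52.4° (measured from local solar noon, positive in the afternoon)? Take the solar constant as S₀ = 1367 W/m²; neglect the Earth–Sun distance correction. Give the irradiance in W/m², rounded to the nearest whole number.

875 W/m²

With φ = 14.2°, δ = 22.0°, H = 52.40°: sin φ sin δ = 0.0919, cos φ cos δ cos H = 0.5484, so cos θ_z = 0.6403.
Top-of-atmosphere irradiance = S₀ cos θ_z = 1367 × 0.6403 = 875.29 W/m².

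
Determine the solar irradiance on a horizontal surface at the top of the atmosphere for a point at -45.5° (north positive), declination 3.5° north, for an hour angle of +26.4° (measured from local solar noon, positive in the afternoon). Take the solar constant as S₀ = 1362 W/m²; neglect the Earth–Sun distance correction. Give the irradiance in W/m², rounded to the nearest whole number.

cos θ_z = sin φ sin δ + cos φ cos δ cos H = (-0.7133)(0.0610) + (0.7009)(0.9981)(0.8957) = 0.5831.
Top-of-atmosphere irradiance = S₀ cos θ_z = 1362 × 0.5831 = 794.18 W/m².

794 W/m²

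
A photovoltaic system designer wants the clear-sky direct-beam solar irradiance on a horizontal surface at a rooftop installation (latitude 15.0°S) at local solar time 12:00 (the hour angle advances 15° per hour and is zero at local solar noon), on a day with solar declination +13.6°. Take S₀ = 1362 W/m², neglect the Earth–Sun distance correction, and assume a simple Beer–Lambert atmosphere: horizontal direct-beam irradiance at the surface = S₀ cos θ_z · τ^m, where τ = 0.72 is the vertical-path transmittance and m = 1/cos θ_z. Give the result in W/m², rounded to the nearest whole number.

Hour angle H = 15° × (12 − 12) = 0.00°.
cos θ_z = sin φ sin δ + cos φ cos δ cos H = (-0.2588)(0.2351) + (0.9659)(0.9720)(1.0000) = 0.8780.
Air mass m = 1/cos θ_z = 1/0.8780 = 1.139; τ^m = 0.72^1.139 = 0.6879.
Surface direct beam = 1362 × 0.8780 × 0.6879 = 822.62 W/m².

823 W/m²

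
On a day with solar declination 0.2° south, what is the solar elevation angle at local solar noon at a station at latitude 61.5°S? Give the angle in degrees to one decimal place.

At local solar noon the hour angle is zero, so the elevation is 90° − |φ − δ| = 90° − |-61.5° − (-0.2°)| = 90° − 61.3° = 28.7°.

28.7°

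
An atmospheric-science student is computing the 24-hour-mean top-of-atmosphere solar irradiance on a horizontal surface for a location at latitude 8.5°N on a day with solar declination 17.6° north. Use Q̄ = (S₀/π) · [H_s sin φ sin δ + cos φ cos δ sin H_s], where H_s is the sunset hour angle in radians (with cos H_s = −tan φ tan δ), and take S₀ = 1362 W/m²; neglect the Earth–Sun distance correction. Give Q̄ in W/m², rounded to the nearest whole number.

cos H_s = −tan(8.5°) · tan(17.6°) = -0.0474, so H_s = arccos(-0.0474) = 92.72°. In radians, H_s = 1.6183.
H_s sin φ sin δ = 1.6183 × 0.1478 × 0.3024 = 0.0723.
cos φ cos δ sin H_s = 0.9890 × 0.9532 × 0.9989 = 0.9417.
Q̄ = (1362/π) × (0.0723 + 0.9417) = 433.54 × 1.0140 = 439.61 W/m².

440 W/m²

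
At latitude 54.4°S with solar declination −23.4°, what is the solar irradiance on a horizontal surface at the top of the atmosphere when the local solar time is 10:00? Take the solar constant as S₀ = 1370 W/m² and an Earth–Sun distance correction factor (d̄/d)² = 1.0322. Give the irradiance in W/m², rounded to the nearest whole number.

Hour angle H = 15° × (10 − 12) = -30.00°.
cos θ_z = sin(-54.4°) sin(-23.4°) + cos(-54.4°) cos(-23.4°) cos(-30.00°) = 0.3229 + 0.4627 = 0.7856.
Top-of-atmosphere irradiance = S₀ (d̄/d)² cos θ_z = 1370 × 1.0322 × 0.7856 = 1110.93 W/m².

1111 W/m²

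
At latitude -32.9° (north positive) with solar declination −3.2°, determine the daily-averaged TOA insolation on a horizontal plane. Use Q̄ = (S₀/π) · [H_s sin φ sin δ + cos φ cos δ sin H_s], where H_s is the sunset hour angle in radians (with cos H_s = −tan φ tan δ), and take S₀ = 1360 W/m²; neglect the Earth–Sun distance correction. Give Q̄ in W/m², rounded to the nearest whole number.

cos H_s = −tan(-32.9°) · tan(-3.2°) = -0.0362, so H_s = arccos(-0.0362) = 92.07°. In radians, H_s = 1.6069.
H_s sin φ sin δ = 1.6069 × -0.5432 × -0.0558 = 0.0487.
cos φ cos δ sin H_s = 0.8396 × 0.9984 × 0.9993 = 0.8377.
Q̄ = (1360/π) × (0.0487 + 0.8377) = 432.90 × 0.8864 = 383.72 W/m².

384 W/m²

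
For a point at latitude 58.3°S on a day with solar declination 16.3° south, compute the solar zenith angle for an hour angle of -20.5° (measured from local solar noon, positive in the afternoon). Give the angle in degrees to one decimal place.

44.7°

cos θ_z = sin φ sin δ + cos φ cos δ cos H = (-0.8508)(-0.2807) + (0.5255)(0.9598)(0.9367) = 0.7113.
θ_z = arccos(0.7113) = 44.66°.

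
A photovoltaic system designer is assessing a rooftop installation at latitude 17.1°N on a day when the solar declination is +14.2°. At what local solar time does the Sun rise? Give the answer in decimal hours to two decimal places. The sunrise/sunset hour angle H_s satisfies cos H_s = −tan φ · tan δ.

5.70 h

−tan φ tan δ = −(0.3076)(0.2530) = -0.0778; H_s = arccos(-0.0778) = 94.46°.
Sunrise is at 12 − H_s/15 = 12 − 6.297 = 5.703 h local solar time.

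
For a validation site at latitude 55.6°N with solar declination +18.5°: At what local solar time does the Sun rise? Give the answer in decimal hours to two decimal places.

4.05 h

−tan φ tan δ = −(1.4605)(0.3346) = -0.4887; H_s = arccos(-0.4887) = 119.26°.
Sunrise is at 12 − H_s/15 = 12 − 7.951 = 4.049 h local solar time.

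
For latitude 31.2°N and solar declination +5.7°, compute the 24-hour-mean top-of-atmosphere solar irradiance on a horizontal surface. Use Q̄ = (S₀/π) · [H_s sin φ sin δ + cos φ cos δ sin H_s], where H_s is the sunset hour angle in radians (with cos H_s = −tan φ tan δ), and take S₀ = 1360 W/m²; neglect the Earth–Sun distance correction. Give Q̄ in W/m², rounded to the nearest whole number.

The sunset hour angle satisfies cos H_s = −tan φ tan δ = -0.0604, giving H_s = 93.46°. In radians, H_s = 1.6312.
H_s sin φ sin δ = 1.6312 × 0.5180 × 0.0993 = 0.0839.
cos φ cos δ sin H_s = 0.8554 × 0.9951 × 0.9982 = 0.8497.
Q̄ = (1360/π) × (0.0839 + 0.8497) = 432.90 × 0.9336 = 404.16 W/m².

404 W/m²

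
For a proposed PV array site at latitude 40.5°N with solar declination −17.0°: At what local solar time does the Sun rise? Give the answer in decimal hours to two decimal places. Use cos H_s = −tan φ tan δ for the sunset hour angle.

7.01 h

The sunset hour angle satisfies cos H_s = −tan φ tan δ = 0.2611, giving H_s = 74.86°.
Sunrise is at 12 − H_s/15 = 12 − 4.991 = 7.009 h local solar time.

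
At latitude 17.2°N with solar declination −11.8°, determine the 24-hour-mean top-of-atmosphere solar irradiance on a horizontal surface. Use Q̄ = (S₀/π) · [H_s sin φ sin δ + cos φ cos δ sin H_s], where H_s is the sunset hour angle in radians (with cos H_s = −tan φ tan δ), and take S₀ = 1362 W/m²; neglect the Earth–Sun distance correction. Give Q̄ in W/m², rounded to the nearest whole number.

365 W/m²

−tan φ tan δ = −(0.3096)(-0.2089) = 0.0647; H_s = arccos(0.0647) = 86.29°. In radians, H_s = 1.5060.
H_s sin φ sin δ = 1.5060 × 0.2957 × -0.2045 = -0.0911.
cos φ cos δ sin H_s = 0.9553 × 0.9789 × 0.9979 = 0.9332.
Q̄ = (1362/π) × (-0.0911 + 0.9332) = 433.54 × 0.8421 = 365.08 W/m².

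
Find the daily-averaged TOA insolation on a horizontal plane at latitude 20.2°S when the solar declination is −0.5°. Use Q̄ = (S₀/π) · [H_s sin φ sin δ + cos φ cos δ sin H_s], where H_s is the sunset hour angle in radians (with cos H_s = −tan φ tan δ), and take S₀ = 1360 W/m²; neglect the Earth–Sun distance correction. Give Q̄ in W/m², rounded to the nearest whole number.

−tan φ tan δ = −(-0.3679)(-0.0087) = -0.0032; H_s = arccos(-0.0032) = 90.18°. In radians, H_s = 1.5739.
H_s sin φ sin δ = 1.5739 × -0.3453 × -0.0087 = 0.0047.
cos φ cos δ sin H_s = 0.9385 × 1.0000 × 1.0000 = 0.9385.
Q̄ = (1360/π) × (0.0047 + 0.9385) = 432.90 × 0.9432 = 408.31 W/m².

408 W/m²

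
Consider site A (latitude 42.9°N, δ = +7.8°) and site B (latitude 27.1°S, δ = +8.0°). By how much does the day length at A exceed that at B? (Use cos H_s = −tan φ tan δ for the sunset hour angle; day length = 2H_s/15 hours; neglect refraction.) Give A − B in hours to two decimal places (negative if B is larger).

+1.52 h

A: H_s = arccos(−tan 42.9° · tan 7.8°) = 97.31°, so 2H_s/15 = 12.9747 h.
B: H_s = arccos(−tan -27.1° · tan 8.0°) = 85.88°, so 2H_s/15 = 11.4507 h.
A − B = 12.9747 − 11.4507 = 1.5240 h.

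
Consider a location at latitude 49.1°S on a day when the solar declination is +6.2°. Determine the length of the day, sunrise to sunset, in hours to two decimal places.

The sunset hour angle satisfies cos H_s = −tan φ tan δ = 0.1254, giving H_s = 82.80°.
Day length = 2 H_s / 15° h⁻¹ = 165.60° / 15 = 11.040 h.

11.04 hours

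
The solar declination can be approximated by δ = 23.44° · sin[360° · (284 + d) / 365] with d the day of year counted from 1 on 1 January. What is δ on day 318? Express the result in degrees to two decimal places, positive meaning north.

360 × (284 + 318) / 365 = 593.753°; sin(593.753°) = -0.8065.
δ = 23.44 × -0.8065 = -18.904° ≈ -18.90°.

-18.90°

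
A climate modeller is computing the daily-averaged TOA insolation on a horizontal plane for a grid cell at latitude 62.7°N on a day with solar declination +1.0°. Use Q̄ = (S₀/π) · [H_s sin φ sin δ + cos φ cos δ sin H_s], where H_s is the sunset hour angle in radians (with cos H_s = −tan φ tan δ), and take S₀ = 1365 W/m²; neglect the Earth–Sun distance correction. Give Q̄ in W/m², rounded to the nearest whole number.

−tan φ tan δ = −(1.9375)(0.0175) = -0.0339; H_s = arccos(-0.0339) = 91.94°. In radians, H_s = 1.6047.
H_s sin φ sin δ = 1.6047 × 0.8886 × 0.0175 = 0.0250.
cos φ cos δ sin H_s = 0.4586 × 0.9998 × 0.9994 = 0.4582.
Q̄ = (1365/π) × (0.0250 + 0.4582) = 434.49 × 0.4832 = 209.95 W/m².

210 W/m²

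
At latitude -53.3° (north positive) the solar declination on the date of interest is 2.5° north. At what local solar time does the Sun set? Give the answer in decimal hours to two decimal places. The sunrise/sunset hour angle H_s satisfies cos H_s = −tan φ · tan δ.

17.78 h

−tan φ tan δ = −(-1.3416)(0.0437) = 0.0586; H_s = arccos(0.0586) = 86.64°.
Sunset is at 12 + H_s/15 = 12 + 5.776 = 17.776 h local solar time.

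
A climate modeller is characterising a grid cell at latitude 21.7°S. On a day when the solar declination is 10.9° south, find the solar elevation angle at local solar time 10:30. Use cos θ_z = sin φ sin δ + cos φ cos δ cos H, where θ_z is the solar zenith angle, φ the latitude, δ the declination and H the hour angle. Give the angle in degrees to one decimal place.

Hour angle H = 15° × (10.5 − 12) = -22.50°.
cos θ_z = sin(-21.7°) sin(-10.9°) + cos(-21.7°) cos(-10.9°) cos(-22.50°) = 0.0699 + 0.8429 = 0.9128.
θ_z = arccos(0.9128) = 24.10°, so the elevation is 90° − 24.10° = 65.90°.

65.9°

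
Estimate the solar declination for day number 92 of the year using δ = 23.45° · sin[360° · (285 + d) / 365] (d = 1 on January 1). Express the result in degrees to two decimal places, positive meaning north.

360 × (285 + 92) / 365 = 371.836°; sin(371.836°) = 0.2051.
δ = 23.45 × 0.2051 = 4.810° ≈ +4.81°.

+4.81°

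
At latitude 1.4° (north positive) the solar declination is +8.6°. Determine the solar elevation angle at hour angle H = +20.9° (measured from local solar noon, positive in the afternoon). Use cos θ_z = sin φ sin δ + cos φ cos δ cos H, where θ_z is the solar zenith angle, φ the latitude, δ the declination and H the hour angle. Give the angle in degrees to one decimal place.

68.0°

With φ = 1.4°, δ = 8.6°, H = 20.90°: sin φ sin δ = 0.0037, cos φ cos δ cos H = 0.9234, so cos θ_z = 0.9271.
θ_z = arccos(0.9271) = 22.01°, so the elevation is 90° − 22.01° = 67.99°.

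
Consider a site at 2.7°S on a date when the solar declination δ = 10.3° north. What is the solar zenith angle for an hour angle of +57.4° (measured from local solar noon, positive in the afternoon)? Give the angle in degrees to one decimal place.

With φ = -2.7°, δ = 10.3°, H = 57.40°: sin φ sin δ = -0.0084, cos φ cos δ cos H = 0.5295, so cos θ_z = 0.5211.
θ_z = arccos(0.5211) = 58.59°.

58.6°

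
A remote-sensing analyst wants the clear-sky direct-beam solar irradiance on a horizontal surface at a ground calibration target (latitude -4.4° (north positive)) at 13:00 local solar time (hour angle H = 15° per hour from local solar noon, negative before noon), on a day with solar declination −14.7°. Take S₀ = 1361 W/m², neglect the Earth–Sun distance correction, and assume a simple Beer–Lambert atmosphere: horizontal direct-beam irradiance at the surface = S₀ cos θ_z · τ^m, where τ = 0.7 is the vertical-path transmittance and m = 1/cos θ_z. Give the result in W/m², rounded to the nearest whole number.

Hour angle H = 15° × (13 − 12) = 15.00°.
cos θ_z = sin(-4.4°) sin(-14.7°) + cos(-4.4°) cos(-14.7°) cos(15.00°) = 0.0195 + 0.9316 = 0.9511.
Air mass m = 1/cos θ_z = 1/0.9511 = 1.051; τ^m = 0.7^1.051 = 0.6874.
Surface direct beam = 1361 × 0.9511 × 0.6874 = 889.80 W/m².

890 W/m²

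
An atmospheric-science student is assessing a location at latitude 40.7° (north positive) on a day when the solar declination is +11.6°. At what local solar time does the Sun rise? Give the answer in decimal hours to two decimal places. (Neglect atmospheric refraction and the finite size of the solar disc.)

5.32 h

−tan φ tan δ = −(0.8601)(0.2053) = -0.1766; H_s = arccos(-0.1766) = 100.17°.
Sunrise is at 12 − H_s/15 = 12 − 6.678 = 5.322 h local solar time.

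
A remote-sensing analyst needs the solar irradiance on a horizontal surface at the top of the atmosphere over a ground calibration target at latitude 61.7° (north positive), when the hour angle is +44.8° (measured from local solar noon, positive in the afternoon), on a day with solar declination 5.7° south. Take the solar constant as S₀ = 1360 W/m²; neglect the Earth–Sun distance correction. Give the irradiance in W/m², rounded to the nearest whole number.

336 W/m²

cos θ_z = sin(61.7°) sin(-5.7°) + cos(61.7°) cos(-5.7°) cos(44.80°) = -0.0874 + 0.3347 = 0.2473.
Top-of-atmosphere irradiance = S₀ cos θ_z = 1360 × 0.2473 = 336.33 W/m².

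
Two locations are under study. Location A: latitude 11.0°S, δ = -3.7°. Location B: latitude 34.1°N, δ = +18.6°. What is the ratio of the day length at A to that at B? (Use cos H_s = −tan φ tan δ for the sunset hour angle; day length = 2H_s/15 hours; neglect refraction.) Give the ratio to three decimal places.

0.879

A: H_s = arccos(−tan -11.0° · tan -3.7°) = 90.72°, so 2H_s/15 = 12.0960 h.
B: H_s = arccos(−tan 34.1° · tan 18.6°) = 103.17°, so 2H_s/15 = 13.7560 h.
Ratio A/B = 12.0960 / 13.7560 = 0.8793.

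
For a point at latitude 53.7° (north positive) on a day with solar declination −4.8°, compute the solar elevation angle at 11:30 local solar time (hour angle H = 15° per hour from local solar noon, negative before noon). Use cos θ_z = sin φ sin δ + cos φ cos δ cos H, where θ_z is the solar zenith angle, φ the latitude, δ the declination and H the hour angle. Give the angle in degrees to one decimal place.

Hour angle H = 15° × (11.5 − 12) = -7.50°.
cos θ_z = sin φ sin δ + cos φ cos δ cos H = (0.8059)(-0.0837) + (0.5920)(0.9965)(0.9914) = 0.5174.
θ_z = arccos(0.5174) = 58.84°, so the elevation is 90° − 58.84° = 31.16°.

31.2°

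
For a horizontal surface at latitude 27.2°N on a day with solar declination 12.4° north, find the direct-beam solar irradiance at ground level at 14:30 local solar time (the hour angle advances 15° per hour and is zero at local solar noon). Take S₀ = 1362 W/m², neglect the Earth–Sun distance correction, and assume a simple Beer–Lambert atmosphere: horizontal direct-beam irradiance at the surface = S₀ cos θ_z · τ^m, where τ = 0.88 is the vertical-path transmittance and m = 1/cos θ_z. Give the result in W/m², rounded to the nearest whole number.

Hour angle H = 15° × (14.5 − 12) = 37.50°.
cos θ_z = sin φ sin δ + cos φ cos δ cos H = (0.4571)(0.2147) + (0.8894)(0.9767)(0.7934) = 0.7873.
Air mass m = 1/cos θ_z = 1/0.7873 = 1.270; τ^m = 0.88^1.270 = 0.8501.
Surface direct beam = 1362 × 0.7873 × 0.8501 = 911.56 W/m².

912 W/m²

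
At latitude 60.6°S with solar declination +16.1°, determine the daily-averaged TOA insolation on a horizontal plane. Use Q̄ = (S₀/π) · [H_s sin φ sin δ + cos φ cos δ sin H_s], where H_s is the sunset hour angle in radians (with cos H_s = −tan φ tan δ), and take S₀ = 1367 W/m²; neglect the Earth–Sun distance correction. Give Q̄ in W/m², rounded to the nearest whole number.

68 W/m²

The sunset hour angle satisfies cos H_s = −tan φ tan δ = 0.5122, giving H_s = 59.19°. In radians, H_s = 1.0331.
H_s sin φ sin δ = 1.0331 × -0.8712 × 0.2773 = -0.2496.
cos φ cos δ sin H_s = 0.4909 × 0.9608 × 0.8589 = 0.4051.
Q̄ = (1367/π) × (-0.2496 + 0.4051) = 435.13 × 0.1555 = 67.66 W/m².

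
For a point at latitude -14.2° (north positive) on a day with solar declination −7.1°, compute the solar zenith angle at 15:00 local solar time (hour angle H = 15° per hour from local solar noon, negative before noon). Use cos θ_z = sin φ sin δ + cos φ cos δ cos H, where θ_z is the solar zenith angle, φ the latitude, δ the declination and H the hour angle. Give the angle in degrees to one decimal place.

Hour angle H = 15° × (15 − 12) = 45.00°.
With φ = -14.2°, δ = -7.1°, H = 45.00°: sin φ sin δ = 0.0303, cos φ cos δ cos H = 0.6802, so cos θ_z = 0.7105.
θ_z = arccos(0.7105) = 44.72°.

44.7°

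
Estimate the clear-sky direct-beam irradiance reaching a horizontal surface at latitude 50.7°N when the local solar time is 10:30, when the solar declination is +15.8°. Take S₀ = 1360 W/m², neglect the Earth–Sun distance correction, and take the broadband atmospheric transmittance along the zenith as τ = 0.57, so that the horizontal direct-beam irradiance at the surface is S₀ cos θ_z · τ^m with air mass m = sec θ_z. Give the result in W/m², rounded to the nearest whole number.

Hour angle H = 15° × (10.5 − 12) = -22.50°.
With φ = 50.7°, δ = 15.8°, H = -22.50°: sin φ sin δ = 0.2107, cos φ cos δ cos H = 0.5631, so cos θ_z = 0.7738.
Air mass m = 1/cos θ_z = 1/0.7738 = 1.292; τ^m = 0.57^1.292 = 0.4837.
Surface direct beam = 1360 × 0.7738 × 0.4837 = 509.03 W/m².

509 W/m²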